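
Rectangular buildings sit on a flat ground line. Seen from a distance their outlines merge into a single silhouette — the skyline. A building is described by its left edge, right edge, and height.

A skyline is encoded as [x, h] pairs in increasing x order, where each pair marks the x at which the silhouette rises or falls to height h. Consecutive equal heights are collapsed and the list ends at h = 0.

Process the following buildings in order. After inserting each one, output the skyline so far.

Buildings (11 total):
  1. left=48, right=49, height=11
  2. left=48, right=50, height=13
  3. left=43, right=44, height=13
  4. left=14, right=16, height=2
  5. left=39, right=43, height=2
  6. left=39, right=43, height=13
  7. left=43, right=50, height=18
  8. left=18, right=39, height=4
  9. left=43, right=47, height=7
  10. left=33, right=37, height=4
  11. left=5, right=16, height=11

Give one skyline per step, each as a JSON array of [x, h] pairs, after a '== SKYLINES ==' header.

== SKYLINES ==
[[48,11],[49,0]]
[[48,13],[50,0]]
[[43,13],[44,0],[48,13],[50,0]]
[[14,2],[16,0],[43,13],[44,0],[48,13],[50,0]]
[[14,2],[16,0],[39,2],[43,13],[44,0],[48,13],[50,0]]
[[14,2],[16,0],[39,13],[44,0],[48,13],[50,0]]
[[14,2],[16,0],[39,13],[43,18],[50,0]]
[[14,2],[16,0],[18,4],[39,13],[43,18],[50,0]]
[[14,2],[16,0],[18,4],[39,13],[43,18],[50,0]]
[[14,2],[16,0],[18,4],[39,13],[43,18],[50,0]]
[[5,11],[16,0],[18,4],[39,13],[43,18],[50,0]]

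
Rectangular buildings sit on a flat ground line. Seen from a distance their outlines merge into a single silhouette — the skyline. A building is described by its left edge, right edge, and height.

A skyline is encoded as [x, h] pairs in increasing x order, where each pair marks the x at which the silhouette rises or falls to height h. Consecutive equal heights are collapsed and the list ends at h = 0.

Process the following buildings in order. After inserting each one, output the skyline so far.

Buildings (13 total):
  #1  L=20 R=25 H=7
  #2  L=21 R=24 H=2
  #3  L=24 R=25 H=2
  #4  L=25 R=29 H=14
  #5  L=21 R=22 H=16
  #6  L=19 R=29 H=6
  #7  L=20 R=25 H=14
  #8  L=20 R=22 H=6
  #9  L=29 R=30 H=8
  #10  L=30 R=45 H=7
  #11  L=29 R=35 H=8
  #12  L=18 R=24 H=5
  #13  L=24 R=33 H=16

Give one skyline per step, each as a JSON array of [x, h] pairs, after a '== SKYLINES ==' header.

== SKYLINES ==
[[20,7],[25,0]]
[[20,7],[25,0]]
[[20,7],[25,0]]
[[20,7],[25,14],[29,0]]
[[20,7],[21,16],[22,7],[25,14],[29,0]]
[[19,6],[20,7],[21,16],[22,7],[25,14],[29,0]]
[[19,6],[20,14],[21,16],[22,14],[29,0]]
[[19,6],[20,14],[21,16],[22,14],[29,0]]
[[19,6],[20,14],[21,16],[22,14],[29,8],[30,0]]
[[19,6],[20,14],[21,16],[22,14],[29,8],[30,7],[45,0]]
[[19,6],[20,14],[21,16],[22,14],[29,8],[35,7],[45,0]]
[[18,5],[19,6],[20,14],[21,16],[22,14],[29,8],[35,7],[45,0]]
[[18,5],[19,6],[20,14],[21,16],[22,14],[24,16],[33,8],[35,7],[45,0]]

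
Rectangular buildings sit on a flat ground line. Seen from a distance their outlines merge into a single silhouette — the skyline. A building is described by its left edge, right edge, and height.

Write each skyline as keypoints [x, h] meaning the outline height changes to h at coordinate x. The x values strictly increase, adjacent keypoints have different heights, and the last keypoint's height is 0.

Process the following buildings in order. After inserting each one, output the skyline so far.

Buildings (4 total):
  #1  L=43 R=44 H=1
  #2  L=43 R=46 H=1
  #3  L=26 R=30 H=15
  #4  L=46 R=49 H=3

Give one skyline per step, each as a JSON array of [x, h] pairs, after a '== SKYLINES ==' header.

== SKYLINES ==
[[43,1],[44,0]]
[[43,1],[46,0]]
[[26,15],[30,0],[43,1],[46,0]]
[[26,15],[30,0],[43,1],[46,3],[49,0]]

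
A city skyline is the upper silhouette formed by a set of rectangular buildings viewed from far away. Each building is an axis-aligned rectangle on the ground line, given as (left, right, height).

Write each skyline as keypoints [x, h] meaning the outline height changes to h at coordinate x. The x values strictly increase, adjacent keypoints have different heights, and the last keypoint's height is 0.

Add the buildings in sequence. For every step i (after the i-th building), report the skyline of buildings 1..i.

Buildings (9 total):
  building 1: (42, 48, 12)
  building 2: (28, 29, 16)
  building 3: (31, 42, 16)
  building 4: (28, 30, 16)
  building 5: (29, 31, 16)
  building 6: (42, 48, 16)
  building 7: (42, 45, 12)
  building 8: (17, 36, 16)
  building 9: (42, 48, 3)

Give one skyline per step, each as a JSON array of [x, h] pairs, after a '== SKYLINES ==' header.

== SKYLINES ==
[[42,12],[48,0]]
[[28,16],[29,0],[42,12],[48,0]]
[[28,16],[29,0],[31,16],[42,12],[48,0]]
[[28,16],[30,0],[31,16],[42,12],[48,0]]
[[28,16],[42,12],[48,0]]
[[28,16],[48,0]]
[[28,16],[48,0]]
[[17,16],[48,0]]
[[17,16],[48,0]]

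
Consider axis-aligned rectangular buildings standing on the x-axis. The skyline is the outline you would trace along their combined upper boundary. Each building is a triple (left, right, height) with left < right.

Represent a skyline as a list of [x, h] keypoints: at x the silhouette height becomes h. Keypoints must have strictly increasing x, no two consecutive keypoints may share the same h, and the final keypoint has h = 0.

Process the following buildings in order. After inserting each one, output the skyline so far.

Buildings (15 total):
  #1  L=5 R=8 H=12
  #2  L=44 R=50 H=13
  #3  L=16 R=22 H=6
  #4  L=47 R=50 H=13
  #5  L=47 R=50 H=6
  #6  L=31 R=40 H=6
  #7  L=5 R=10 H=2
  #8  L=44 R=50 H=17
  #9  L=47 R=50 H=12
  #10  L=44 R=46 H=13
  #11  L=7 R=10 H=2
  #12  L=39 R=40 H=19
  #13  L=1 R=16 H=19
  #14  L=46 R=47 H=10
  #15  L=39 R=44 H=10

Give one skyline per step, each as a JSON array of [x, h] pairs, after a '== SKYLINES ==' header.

== SKYLINES ==
[[5,12],[8,0]]
[[5,12],[8,0],[44,13],[50,0]]
[[5,12],[8,0],[16,6],[22,0],[44,13],[50,0]]
[[5,12],[8,0],[16,6],[22,0],[44,13],[50,0]]
[[5,12],[8,0],[16,6],[22,0],[44,13],[50,0]]
[[5,12],[8,0],[16,6],[22,0],[31,6],[40,0],[44,13],[50,0]]
[[5,12],[8,2],[10,0],[16,6],[22,0],[31,6],[40,0],[44,13],[50,0]]
[[5,12],[8,2],[10,0],[16,6],[22,0],[31,6],[40,0],[44,17],[50,0]]
[[5,12],[8,2],[10,0],[16,6],[22,0],[31,6],[40,0],[44,17],[50,0]]
[[5,12],[8,2],[10,0],[16,6],[22,0],[31,6],[40,0],[44,17],[50,0]]
[[5,12],[8,2],[10,0],[16,6],[22,0],[31,6],[40,0],[44,17],[50,0]]
[[5,12],[8,2],[10,0],[16,6],[22,0],[31,6],[39,19],[40,0],[44,17],[50,0]]
[[1,19],[16,6],[22,0],[31,6],[39,19],[40,0],[44,17],[50,0]]
[[1,19],[16,6],[22,0],[31,6],[39,19],[40,0],[44,17],[50,0]]
[[1,19],[16,6],[22,0],[31,6],[39,19],[40,10],[44,17],[50,0]]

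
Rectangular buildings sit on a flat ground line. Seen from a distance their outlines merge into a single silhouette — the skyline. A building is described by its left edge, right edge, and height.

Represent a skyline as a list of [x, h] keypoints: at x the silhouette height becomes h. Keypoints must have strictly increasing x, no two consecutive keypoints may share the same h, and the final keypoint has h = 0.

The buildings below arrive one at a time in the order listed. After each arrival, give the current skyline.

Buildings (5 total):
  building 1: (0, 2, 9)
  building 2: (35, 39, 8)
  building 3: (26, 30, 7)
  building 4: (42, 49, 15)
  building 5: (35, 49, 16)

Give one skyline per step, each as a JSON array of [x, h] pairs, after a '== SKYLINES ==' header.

== SKYLINES ==
[[0,9],[2,0]]
[[0,9],[2,0],[35,8],[39,0]]
[[0,9],[2,0],[26,7],[30,0],[35,8],[39,0]]
[[0,9],[2,0],[26,7],[30,0],[35,8],[39,0],[42,15],[49,0]]
[[0,9],[2,0],[26,7],[30,0],[35,16],[49,0]]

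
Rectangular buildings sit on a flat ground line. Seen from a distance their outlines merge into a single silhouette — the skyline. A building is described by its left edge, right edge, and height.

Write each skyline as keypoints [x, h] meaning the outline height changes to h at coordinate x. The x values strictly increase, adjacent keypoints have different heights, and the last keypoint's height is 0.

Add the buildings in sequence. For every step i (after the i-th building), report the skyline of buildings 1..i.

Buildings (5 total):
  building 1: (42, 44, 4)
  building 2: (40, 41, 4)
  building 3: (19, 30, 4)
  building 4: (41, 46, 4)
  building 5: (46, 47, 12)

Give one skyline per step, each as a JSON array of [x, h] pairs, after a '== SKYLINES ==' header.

== SKYLINES ==
[[42,4],[44,0]]
[[40,4],[41,0],[42,4],[44,0]]
[[19,4],[30,0],[40,4],[41,0],[42,4],[44,0]]
[[19,4],[30,0],[40,4],[46,0]]
[[19,4],[30,0],[40,4],[46,12],[47,0]]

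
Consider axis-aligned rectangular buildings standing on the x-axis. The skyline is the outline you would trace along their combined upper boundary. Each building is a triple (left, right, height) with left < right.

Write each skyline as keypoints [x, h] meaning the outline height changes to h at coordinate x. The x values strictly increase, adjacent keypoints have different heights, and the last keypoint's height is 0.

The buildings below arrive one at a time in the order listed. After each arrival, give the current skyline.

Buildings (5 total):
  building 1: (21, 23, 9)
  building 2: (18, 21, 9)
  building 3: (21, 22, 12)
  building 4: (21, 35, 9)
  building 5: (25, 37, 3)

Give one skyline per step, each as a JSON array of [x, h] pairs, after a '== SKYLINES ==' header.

== SKYLINES ==
[[21,9],[23,0]]
[[18,9],[23,0]]
[[18,9],[21,12],[22,9],[23,0]]
[[18,9],[21,12],[22,9],[35,0]]
[[18,9],[21,12],[22,9],[35,3],[37,0]]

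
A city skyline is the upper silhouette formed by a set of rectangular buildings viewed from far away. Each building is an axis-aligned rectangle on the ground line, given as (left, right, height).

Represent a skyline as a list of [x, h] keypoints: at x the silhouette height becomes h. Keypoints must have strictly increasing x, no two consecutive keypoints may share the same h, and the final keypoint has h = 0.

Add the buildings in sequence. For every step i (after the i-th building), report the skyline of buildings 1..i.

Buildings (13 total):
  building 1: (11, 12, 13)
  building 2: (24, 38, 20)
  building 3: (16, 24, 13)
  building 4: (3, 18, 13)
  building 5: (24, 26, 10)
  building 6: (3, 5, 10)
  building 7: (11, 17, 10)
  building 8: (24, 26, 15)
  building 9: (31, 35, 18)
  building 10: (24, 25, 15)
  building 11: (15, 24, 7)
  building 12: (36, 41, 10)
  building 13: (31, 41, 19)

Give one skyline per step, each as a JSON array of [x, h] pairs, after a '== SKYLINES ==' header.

== SKYLINES ==
[[11,13],[12,0]]
[[11,13],[12,0],[24,20],[38,0]]
[[11,13],[12,0],[16,13],[24,20],[38,0]]
[[3,13],[24,20],[38,0]]
[[3,13],[24,20],[38,0]]
[[3,13],[24,20],[38,0]]
[[3,13],[24,20],[38,0]]
[[3,13],[24,20],[38,0]]
[[3,13],[24,20],[38,0]]
[[3,13],[24,20],[38,0]]
[[3,13],[24,20],[38,0]]
[[3,13],[24,20],[38,10],[41,0]]
[[3,13],[24,20],[38,19],[41,0]]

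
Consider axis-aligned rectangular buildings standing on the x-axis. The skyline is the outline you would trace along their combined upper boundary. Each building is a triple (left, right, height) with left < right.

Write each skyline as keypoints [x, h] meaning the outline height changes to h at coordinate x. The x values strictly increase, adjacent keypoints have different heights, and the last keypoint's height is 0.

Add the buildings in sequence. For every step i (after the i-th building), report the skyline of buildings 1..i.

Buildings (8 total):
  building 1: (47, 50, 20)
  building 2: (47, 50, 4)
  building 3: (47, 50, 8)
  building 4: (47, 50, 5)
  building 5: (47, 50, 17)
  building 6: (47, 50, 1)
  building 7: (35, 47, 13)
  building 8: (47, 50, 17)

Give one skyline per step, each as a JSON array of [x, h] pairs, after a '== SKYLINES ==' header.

== SKYLINES ==
[[47,20],[50,0]]
[[47,20],[50,0]]
[[47,20],[50,0]]
[[47,20],[50,0]]
[[47,20],[50,0]]
[[47,20],[50,0]]
[[35,13],[47,20],[50,0]]
[[35,13],[47,20],[50,0]]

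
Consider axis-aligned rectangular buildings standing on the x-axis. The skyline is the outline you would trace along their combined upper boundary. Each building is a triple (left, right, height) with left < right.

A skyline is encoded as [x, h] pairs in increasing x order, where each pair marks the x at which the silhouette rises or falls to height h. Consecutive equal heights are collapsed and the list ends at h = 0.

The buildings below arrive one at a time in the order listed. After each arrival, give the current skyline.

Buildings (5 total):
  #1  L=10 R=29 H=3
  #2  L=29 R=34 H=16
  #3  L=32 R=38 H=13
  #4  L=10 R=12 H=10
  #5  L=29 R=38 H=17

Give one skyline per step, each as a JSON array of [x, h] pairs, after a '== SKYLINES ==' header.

== SKYLINES ==
[[10,3],[29,0]]
[[10,3],[29,16],[34,0]]
[[10,3],[29,16],[34,13],[38,0]]
[[10,10],[12,3],[29,16],[34,13],[38,0]]
[[10,10],[12,3],[29,17],[38,0]]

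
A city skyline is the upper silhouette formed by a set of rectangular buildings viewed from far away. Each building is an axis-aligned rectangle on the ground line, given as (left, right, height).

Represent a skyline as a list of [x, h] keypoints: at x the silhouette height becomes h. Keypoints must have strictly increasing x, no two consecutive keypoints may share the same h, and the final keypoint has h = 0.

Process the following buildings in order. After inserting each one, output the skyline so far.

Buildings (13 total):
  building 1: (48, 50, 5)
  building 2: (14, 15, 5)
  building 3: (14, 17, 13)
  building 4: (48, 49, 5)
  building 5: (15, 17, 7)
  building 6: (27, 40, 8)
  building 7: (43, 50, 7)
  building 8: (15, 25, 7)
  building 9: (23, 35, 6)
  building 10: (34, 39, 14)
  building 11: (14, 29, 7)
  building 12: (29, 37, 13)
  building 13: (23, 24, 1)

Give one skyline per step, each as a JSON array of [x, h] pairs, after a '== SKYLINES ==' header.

== SKYLINES ==
[[48,5],[50,0]]
[[14,5],[15,0],[48,5],[50,0]]
[[14,13],[17,0],[48,5],[50,0]]
[[14,13],[17,0],[48,5],[50,0]]
[[14,13],[17,0],[48,5],[50,0]]
[[14,13],[17,0],[27,8],[40,0],[48,5],[50,0]]
[[14,13],[17,0],[27,8],[40,0],[43,7],[50,0]]
[[14,13],[17,7],[25,0],[27,8],[40,0],[43,7],[50,0]]
[[14,13],[17,7],[25,6],[27,8],[40,0],[43,7],[50,0]]
[[14,13],[17,7],[25,6],[27,8],[34,14],[39,8],[40,0],[43,7],[50,0]]
[[14,13],[17,7],[27,8],[34,14],[39,8],[40,0],[43,7],[50,0]]
[[14,13],[17,7],[27,8],[29,13],[34,14],[39,8],[40,0],[43,7],[50,0]]
[[14,13],[17,7],[27,8],[29,13],[34,14],[39,8],[40,0],[43,7],[50,0]]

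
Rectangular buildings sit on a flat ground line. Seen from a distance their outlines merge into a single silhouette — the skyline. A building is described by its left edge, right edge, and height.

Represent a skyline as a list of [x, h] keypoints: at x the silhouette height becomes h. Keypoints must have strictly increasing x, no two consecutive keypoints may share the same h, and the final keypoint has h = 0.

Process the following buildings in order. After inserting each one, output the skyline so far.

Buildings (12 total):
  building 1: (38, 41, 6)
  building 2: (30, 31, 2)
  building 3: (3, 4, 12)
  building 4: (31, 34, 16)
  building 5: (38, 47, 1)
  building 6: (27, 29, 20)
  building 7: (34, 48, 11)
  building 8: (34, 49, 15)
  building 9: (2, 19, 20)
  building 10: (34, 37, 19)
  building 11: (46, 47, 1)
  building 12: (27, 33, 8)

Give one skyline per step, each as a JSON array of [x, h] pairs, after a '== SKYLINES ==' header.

== SKYLINES ==
[[38,6],[41,0]]
[[30,2],[31,0],[38,6],[41,0]]
[[3,12],[4,0],[30,2],[31,0],[38,6],[41,0]]
[[3,12],[4,0],[30,2],[31,16],[34,0],[38,6],[41,0]]
[[3,12],[4,0],[30,2],[31,16],[34,0],[38,6],[41,1],[47,0]]
[[3,12],[4,0],[27,20],[29,0],[30,2],[31,16],[34,0],[38,6],[41,1],[47,0]]
[[3,12],[4,0],[27,20],[29,0],[30,2],[31,16],[34,11],[48,0]]
[[3,12],[4,0],[27,20],[29,0],[30,2],[31,16],[34,15],[49,0]]
[[2,20],[19,0],[27,20],[29,0],[30,2],[31,16],[34,15],[49,0]]
[[2,20],[19,0],[27,20],[29,0],[30,2],[31,16],[34,19],[37,15],[49,0]]
[[2,20],[19,0],[27,20],[29,0],[30,2],[31,16],[34,19],[37,15],[49,0]]
[[2,20],[19,0],[27,20],[29,8],[31,16],[34,19],[37,15],[49,0]]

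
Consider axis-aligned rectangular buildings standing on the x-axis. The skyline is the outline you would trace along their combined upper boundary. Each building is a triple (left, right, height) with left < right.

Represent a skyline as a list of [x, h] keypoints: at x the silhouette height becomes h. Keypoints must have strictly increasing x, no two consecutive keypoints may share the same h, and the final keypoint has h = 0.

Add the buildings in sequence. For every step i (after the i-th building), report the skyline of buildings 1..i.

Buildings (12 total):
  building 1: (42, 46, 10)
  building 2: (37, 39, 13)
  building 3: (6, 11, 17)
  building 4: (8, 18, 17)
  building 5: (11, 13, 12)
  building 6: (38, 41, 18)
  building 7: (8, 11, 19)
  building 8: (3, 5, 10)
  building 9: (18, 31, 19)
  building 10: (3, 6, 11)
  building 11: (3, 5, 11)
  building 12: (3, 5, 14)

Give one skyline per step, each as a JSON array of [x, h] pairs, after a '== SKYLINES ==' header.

== SKYLINES ==
[[42,10],[46,0]]
[[37,13],[39,0],[42,10],[46,0]]
[[6,17],[11,0],[37,13],[39,0],[42,10],[46,0]]
[[6,17],[18,0],[37,13],[39,0],[42,10],[46,0]]
[[6,17],[18,0],[37,13],[39,0],[42,10],[46,0]]
[[6,17],[18,0],[37,13],[38,18],[41,0],[42,10],[46,0]]
[[6,17],[8,19],[11,17],[18,0],[37,13],[38,18],[41,0],[42,10],[46,0]]
[[3,10],[5,0],[6,17],[8,19],[11,17],[18,0],[37,13],[38,18],[41,0],[42,10],[46,0]]
[[3,10],[5,0],[6,17],[8,19],[11,17],[18,19],[31,0],[37,13],[38,18],[41,0],[42,10],[46,0]]
[[3,11],[6,17],[8,19],[11,17],[18,19],[31,0],[37,13],[38,18],[41,0],[42,10],[46,0]]
[[3,11],[6,17],[8,19],[11,17],[18,19],[31,0],[37,13],[38,18],[41,0],[42,10],[46,0]]
[[3,14],[5,11],[6,17],[8,19],[11,17],[18,19],[31,0],[37,13],[38,18],[41,0],[42,10],[46,0]]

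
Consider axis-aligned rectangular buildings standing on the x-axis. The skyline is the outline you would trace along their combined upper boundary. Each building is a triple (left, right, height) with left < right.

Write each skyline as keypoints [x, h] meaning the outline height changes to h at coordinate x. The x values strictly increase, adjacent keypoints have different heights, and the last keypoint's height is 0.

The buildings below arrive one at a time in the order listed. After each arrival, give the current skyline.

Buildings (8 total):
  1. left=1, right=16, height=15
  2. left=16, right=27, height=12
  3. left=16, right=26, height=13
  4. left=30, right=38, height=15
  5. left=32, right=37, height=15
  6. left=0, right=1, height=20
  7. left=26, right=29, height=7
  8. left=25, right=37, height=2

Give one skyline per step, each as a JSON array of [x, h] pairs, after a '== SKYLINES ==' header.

== SKYLINES ==
[[1,15],[16,0]]
[[1,15],[16,12],[27,0]]
[[1,15],[16,13],[26,12],[27,0]]
[[1,15],[16,13],[26,12],[27,0],[30,15],[38,0]]
[[1,15],[16,13],[26,12],[27,0],[30,15],[38,0]]
[[0,20],[1,15],[16,13],[26,12],[27,0],[30,15],[38,0]]
[[0,20],[1,15],[16,13],[26,12],[27,7],[29,0],[30,15],[38,0]]
[[0,20],[1,15],[16,13],[26,12],[27,7],[29,2],[30,15],[38,0]]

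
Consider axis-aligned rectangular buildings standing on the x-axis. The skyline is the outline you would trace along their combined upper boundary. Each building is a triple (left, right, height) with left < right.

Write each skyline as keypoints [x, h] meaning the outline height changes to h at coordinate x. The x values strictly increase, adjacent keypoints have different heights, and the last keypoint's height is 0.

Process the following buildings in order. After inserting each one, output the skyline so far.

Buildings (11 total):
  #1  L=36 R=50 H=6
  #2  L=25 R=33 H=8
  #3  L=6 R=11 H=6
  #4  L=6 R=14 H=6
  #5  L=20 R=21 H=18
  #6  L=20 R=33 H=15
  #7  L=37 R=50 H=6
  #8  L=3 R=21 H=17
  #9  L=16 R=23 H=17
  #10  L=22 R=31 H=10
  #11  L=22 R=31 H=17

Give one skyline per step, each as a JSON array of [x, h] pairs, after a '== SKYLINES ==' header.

== SKYLINES ==
[[36,6],[50,0]]
[[25,8],[33,0],[36,6],[50,0]]
[[6,6],[11,0],[25,8],[33,0],[36,6],[50,0]]
[[6,6],[14,0],[25,8],[33,0],[36,6],[50,0]]
[[6,6],[14,0],[20,18],[21,0],[25,8],[33,0],[36,6],[50,0]]
[[6,6],[14,0],[20,18],[21,15],[33,0],[36,6],[50,0]]
[[6,6],[14,0],[20,18],[21,15],[33,0],[36,6],[50,0]]
[[3,17],[20,18],[21,15],[33,0],[36,6],[50,0]]
[[3,17],[20,18],[21,17],[23,15],[33,0],[36,6],[50,0]]
[[3,17],[20,18],[21,17],[23,15],[33,0],[36,6],[50,0]]
[[3,17],[20,18],[21,17],[31,15],[33,0],[36,6],[50,0]]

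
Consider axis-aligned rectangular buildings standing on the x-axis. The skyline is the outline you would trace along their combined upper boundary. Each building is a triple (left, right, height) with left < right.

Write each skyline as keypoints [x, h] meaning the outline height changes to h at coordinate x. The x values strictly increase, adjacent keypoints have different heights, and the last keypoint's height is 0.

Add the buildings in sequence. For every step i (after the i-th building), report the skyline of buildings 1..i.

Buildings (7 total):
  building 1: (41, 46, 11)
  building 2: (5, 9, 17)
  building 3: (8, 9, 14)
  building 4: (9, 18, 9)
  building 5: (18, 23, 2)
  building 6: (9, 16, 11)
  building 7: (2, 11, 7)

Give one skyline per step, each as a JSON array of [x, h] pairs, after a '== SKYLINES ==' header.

== SKYLINES ==
[[41,11],[46,0]]
[[5,17],[9,0],[41,11],[46,0]]
[[5,17],[9,0],[41,11],[46,0]]
[[5,17],[9,9],[18,0],[41,11],[46,0]]
[[5,17],[9,9],[18,2],[23,0],[41,11],[46,0]]
[[5,17],[9,11],[16,9],[18,2],[23,0],[41,11],[46,0]]
[[2,7],[5,17],[9,11],[16,9],[18,2],[23,0],[41,11],[46,0]]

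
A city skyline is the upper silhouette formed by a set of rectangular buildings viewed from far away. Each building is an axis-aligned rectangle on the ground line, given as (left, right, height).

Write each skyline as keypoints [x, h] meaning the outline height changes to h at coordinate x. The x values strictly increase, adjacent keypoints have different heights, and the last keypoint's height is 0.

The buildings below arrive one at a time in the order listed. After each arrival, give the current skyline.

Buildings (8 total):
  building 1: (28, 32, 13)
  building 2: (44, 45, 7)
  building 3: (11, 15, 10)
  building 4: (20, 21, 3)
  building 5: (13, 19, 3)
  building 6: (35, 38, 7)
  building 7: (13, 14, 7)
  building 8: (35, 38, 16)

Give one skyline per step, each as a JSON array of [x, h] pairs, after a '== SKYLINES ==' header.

== SKYLINES ==
[[28,13],[32,0]]
[[28,13],[32,0],[44,7],[45,0]]
[[11,10],[15,0],[28,13],[32,0],[44,7],[45,0]]
[[11,10],[15,0],[20,3],[21,0],[28,13],[32,0],[44,7],[45,0]]
[[11,10],[15,3],[19,0],[20,3],[21,0],[28,13],[32,0],[44,7],[45,0]]
[[11,10],[15,3],[19,0],[20,3],[21,0],[28,13],[32,0],[35,7],[38,0],[44,7],[45,0]]
[[11,10],[15,3],[19,0],[20,3],[21,0],[28,13],[32,0],[35,7],[38,0],[44,7],[45,0]]
[[11,10],[15,3],[19,0],[20,3],[21,0],[28,13],[32,0],[35,16],[38,0],[44,7],[45,0]]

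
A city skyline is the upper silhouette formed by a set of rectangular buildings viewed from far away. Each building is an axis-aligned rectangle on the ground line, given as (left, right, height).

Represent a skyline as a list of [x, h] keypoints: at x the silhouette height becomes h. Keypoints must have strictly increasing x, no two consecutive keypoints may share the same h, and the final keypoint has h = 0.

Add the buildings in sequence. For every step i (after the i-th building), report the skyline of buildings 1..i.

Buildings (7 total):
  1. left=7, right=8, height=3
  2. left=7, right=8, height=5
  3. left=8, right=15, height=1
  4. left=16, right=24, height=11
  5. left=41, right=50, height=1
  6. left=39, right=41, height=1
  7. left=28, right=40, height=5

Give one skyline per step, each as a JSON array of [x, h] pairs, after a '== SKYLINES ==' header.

== SKYLINES ==
[[7,3],[8,0]]
[[7,5],[8,0]]
[[7,5],[8,1],[15,0]]
[[7,5],[8,1],[15,0],[16,11],[24,0]]
[[7,5],[8,1],[15,0],[16,11],[24,0],[41,1],[50,0]]
[[7,5],[8,1],[15,0],[16,11],[24,0],[39,1],[50,0]]
[[7,5],[8,1],[15,0],[16,11],[24,0],[28,5],[40,1],[50,0]]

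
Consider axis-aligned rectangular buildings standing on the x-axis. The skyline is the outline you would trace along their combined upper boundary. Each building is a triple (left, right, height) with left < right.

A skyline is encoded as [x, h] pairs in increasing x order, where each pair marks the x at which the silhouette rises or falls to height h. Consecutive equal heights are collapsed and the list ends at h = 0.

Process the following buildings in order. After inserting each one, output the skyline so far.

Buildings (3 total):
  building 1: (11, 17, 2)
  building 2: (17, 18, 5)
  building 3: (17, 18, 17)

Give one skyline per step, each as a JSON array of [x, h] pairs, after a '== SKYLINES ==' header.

== SKYLINES ==
[[11,2],[17,0]]
[[11,2],[17,5],[18,0]]
[[11,2],[17,17],[18,0]]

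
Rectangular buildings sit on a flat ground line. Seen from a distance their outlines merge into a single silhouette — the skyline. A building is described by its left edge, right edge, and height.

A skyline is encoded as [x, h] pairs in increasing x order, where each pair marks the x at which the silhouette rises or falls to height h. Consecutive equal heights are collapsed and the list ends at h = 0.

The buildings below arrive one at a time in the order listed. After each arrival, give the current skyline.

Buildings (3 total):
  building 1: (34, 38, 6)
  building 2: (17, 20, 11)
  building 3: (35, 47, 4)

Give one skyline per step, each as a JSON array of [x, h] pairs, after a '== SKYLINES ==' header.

== SKYLINES ==
[[34,6],[38,0]]
[[17,11],[20,0],[34,6],[38,0]]
[[17,11],[20,0],[34,6],[38,4],[47,0]]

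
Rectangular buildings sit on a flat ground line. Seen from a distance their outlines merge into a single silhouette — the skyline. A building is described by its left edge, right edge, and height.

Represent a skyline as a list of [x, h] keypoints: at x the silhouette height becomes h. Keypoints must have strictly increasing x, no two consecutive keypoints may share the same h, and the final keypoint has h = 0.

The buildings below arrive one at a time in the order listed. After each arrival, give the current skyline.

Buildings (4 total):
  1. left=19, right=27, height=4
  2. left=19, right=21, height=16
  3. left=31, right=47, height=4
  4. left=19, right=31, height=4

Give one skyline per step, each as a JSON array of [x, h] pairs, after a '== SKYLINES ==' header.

== SKYLINES ==
[[19,4],[27,0]]
[[19,16],[21,4],[27,0]]
[[19,16],[21,4],[27,0],[31,4],[47,0]]
[[19,16],[21,4],[47,0]]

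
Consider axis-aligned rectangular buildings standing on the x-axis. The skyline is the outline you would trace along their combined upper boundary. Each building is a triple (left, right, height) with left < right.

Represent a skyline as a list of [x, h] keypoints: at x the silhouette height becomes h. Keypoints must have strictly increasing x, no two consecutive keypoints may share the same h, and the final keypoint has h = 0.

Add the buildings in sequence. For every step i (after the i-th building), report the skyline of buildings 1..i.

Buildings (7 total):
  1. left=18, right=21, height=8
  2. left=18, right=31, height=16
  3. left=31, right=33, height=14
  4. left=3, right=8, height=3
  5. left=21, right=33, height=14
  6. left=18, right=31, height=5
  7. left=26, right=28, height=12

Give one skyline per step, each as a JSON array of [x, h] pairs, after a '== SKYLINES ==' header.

== SKYLINES ==
[[18,8],[21,0]]
[[18,16],[31,0]]
[[18,16],[31,14],[33,0]]
[[3,3],[8,0],[18,16],[31,14],[33,0]]
[[3,3],[8,0],[18,16],[31,14],[33,0]]
[[3,3],[8,0],[18,16],[31,14],[33,0]]
[[3,3],[8,0],[18,16],[31,14],[33,0]]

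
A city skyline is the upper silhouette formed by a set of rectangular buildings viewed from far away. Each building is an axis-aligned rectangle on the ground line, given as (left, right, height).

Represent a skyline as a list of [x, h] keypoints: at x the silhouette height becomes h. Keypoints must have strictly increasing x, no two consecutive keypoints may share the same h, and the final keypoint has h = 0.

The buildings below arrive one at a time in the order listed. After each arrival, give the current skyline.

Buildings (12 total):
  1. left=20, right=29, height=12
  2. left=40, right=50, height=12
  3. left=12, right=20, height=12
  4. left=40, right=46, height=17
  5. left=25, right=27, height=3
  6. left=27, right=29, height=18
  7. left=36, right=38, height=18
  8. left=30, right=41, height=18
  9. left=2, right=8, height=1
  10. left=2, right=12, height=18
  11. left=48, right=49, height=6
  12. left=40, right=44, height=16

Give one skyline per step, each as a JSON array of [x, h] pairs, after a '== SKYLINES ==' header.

== SKYLINES ==
[[20,12],[29,0]]
[[20,12],[29,0],[40,12],[50,0]]
[[12,12],[29,0],[40,12],[50,0]]
[[12,12],[29,0],[40,17],[46,12],[50,0]]
[[12,12],[29,0],[40,17],[46,12],[50,0]]
[[12,12],[27,18],[29,0],[40,17],[46,12],[50,0]]
[[12,12],[27,18],[29,0],[36,18],[38,0],[40,17],[46,12],[50,0]]
[[12,12],[27,18],[29,0],[30,18],[41,17],[46,12],[50,0]]
[[2,1],[8,0],[12,12],[27,18],[29,0],[30,18],[41,17],[46,12],[50,0]]
[[2,18],[12,12],[27,18],[29,0],[30,18],[41,17],[46,12],[50,0]]
[[2,18],[12,12],[27,18],[29,0],[30,18],[41,17],[46,12],[50,0]]
[[2,18],[12,12],[27,18],[29,0],[30,18],[41,17],[46,12],[50,0]]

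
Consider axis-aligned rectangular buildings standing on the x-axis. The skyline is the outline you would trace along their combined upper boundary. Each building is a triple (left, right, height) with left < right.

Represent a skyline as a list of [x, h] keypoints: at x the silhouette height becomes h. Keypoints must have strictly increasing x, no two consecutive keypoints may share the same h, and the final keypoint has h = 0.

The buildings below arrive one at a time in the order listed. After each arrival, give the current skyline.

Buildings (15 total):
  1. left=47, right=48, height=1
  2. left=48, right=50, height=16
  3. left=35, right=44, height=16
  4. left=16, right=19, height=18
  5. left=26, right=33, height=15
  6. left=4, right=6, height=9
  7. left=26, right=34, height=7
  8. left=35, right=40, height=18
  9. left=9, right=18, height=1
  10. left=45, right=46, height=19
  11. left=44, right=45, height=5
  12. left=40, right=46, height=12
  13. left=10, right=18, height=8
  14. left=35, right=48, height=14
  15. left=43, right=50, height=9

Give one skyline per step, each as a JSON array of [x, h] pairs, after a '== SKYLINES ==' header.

== SKYLINES ==
[[47,1],[48,0]]
[[47,1],[48,16],[50,0]]
[[35,16],[44,0],[47,1],[48,16],[50,0]]
[[16,18],[19,0],[35,16],[44,0],[47,1],[48,16],[50,0]]
[[16,18],[19,0],[26,15],[33,0],[35,16],[44,0],[47,1],[48,16],[50,0]]
[[4,9],[6,0],[16,18],[19,0],[26,15],[33,0],[35,16],[44,0],[47,1],[48,16],[50,0]]
[[4,9],[6,0],[16,18],[19,0],[26,15],[33,7],[34,0],[35,16],[44,0],[47,1],[48,16],[50,0]]
[[4,9],[6,0],[16,18],[19,0],[26,15],[33,7],[34,0],[35,18],[40,16],[44,0],[47,1],[48,16],[50,0]]
[[4,9],[6,0],[9,1],[16,18],[19,0],[26,15],[33,7],[34,0],[35,18],[40,16],[44,0],[47,1],[48,16],[50,0]]
[[4,9],[6,0],[9,1],[16,18],[19,0],[26,15],[33,7],[34,0],[35,18],[40,16],[44,0],[45,19],[46,0],[47,1],[48,16],[50,0]]
[[4,9],[6,0],[9,1],[16,18],[19,0],[26,15],[33,7],[34,0],[35,18],[40,16],[44,5],[45,19],[46,0],[47,1],[48,16],[50,0]]
[[4,9],[6,0],[9,1],[16,18],[19,0],[26,15],[33,7],[34,0],[35,18],[40,16],[44,12],[45,19],[46,0],[47,1],[48,16],[50,0]]
[[4,9],[6,0],[9,1],[10,8],[16,18],[19,0],[26,15],[33,7],[34,0],[35,18],[40,16],[44,12],[45,19],[46,0],[47,1],[48,16],[50,0]]
[[4,9],[6,0],[9,1],[10,8],[16,18],[19,0],[26,15],[33,7],[34,0],[35,18],[40,16],[44,14],[45,19],[46,14],[48,16],[50,0]]
[[4,9],[6,0],[9,1],[10,8],[16,18],[19,0],[26,15],[33,7],[34,0],[35,18],[40,16],[44,14],[45,19],[46,14],[48,16],[50,0]]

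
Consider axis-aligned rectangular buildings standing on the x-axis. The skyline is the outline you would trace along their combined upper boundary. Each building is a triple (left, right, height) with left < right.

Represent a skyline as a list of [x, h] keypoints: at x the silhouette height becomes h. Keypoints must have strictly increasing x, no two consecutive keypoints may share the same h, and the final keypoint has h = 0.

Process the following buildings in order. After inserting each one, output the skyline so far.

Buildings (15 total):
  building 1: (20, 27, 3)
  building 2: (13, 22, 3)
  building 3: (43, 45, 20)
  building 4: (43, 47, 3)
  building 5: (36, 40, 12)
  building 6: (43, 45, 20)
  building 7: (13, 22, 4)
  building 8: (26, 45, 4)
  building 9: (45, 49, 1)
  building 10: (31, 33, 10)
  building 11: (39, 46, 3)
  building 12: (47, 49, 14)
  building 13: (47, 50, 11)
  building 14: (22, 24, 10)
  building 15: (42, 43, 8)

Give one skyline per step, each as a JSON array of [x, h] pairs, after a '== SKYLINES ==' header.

== SKYLINES ==
[[20,3],[27,0]]
[[13,3],[27,0]]
[[13,3],[27,0],[43,20],[45,0]]
[[13,3],[27,0],[43,20],[45,3],[47,0]]
[[13,3],[27,0],[36,12],[40,0],[43,20],[45,3],[47,0]]
[[13,3],[27,0],[36,12],[40,0],[43,20],[45,3],[47,0]]
[[13,4],[22,3],[27,0],[36,12],[40,0],[43,20],[45,3],[47,0]]
[[13,4],[22,3],[26,4],[36,12],[40,4],[43,20],[45,3],[47,0]]
[[13,4],[22,3],[26,4],[36,12],[40,4],[43,20],[45,3],[47,1],[49,0]]
[[13,4],[22,3],[26,4],[31,10],[33,4],[36,12],[40,4],[43,20],[45,3],[47,1],[49,0]]
[[13,4],[22,3],[26,4],[31,10],[33,4],[36,12],[40,4],[43,20],[45,3],[47,1],[49,0]]
[[13,4],[22,3],[26,4],[31,10],[33,4],[36,12],[40,4],[43,20],[45,3],[47,14],[49,0]]
[[13,4],[22,3],[26,4],[31,10],[33,4],[36,12],[40,4],[43,20],[45,3],[47,14],[49,11],[50,0]]
[[13,4],[22,10],[24,3],[26,4],[31,10],[33,4],[36,12],[40,4],[43,20],[45,3],[47,14],[49,11],[50,0]]
[[13,4],[22,10],[24,3],[26,4],[31,10],[33,4],[36,12],[40,4],[42,8],[43,20],[45,3],[47,14],[49,11],[50,0]]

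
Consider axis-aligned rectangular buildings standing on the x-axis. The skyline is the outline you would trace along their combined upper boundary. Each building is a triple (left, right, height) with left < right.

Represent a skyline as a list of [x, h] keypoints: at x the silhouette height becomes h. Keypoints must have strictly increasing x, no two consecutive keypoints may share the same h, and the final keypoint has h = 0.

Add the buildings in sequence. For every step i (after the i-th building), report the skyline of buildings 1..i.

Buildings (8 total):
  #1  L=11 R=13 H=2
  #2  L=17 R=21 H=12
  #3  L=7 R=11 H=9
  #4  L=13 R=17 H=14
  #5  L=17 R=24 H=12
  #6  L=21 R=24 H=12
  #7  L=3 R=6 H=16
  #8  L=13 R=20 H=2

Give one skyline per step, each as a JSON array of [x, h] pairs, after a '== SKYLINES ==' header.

== SKYLINES ==
[[11,2],[13,0]]
[[11,2],[13,0],[17,12],[21,0]]
[[7,9],[11,2],[13,0],[17,12],[21,0]]
[[7,9],[11,2],[13,14],[17,12],[21,0]]
[[7,9],[11,2],[13,14],[17,12],[24,0]]
[[7,9],[11,2],[13,14],[17,12],[24,0]]
[[3,16],[6,0],[7,9],[11,2],[13,14],[17,12],[24,0]]
[[3,16],[6,0],[7,9],[11,2],[13,14],[17,12],[24,0]]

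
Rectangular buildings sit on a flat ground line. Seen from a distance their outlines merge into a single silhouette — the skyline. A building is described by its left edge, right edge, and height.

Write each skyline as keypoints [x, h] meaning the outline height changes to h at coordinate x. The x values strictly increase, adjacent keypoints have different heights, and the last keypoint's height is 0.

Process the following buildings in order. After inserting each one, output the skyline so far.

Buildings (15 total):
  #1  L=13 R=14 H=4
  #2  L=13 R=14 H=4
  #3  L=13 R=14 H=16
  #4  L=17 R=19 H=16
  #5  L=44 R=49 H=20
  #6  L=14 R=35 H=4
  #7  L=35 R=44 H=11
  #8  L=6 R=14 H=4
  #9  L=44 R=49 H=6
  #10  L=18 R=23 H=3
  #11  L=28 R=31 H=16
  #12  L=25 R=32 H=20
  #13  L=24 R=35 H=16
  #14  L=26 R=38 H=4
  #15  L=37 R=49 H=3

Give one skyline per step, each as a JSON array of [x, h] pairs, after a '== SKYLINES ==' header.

== SKYLINES ==
[[13,4],[14,0]]
[[13,4],[14,0]]
[[13,16],[14,0]]
[[13,16],[14,0],[17,16],[19,0]]
[[13,16],[14,0],[17,16],[19,0],[44,20],[49,0]]
[[13,16],[14,4],[17,16],[19,4],[35,0],[44,20],[49,0]]
[[13,16],[14,4],[17,16],[19,4],[35,11],[44,20],[49,0]]
[[6,4],[13,16],[14,4],[17,16],[19,4],[35,11],[44,20],[49,0]]
[[6,4],[13,16],[14,4],[17,16],[19,4],[35,11],[44,20],[49,0]]
[[6,4],[13,16],[14,4],[17,16],[19,4],[35,11],[44,20],[49,0]]
[[6,4],[13,16],[14,4],[17,16],[19,4],[28,16],[31,4],[35,11],[44,20],[49,0]]
[[6,4],[13,16],[14,4],[17,16],[19,4],[25,20],[32,4],[35,11],[44,20],[49,0]]
[[6,4],[13,16],[14,4],[17,16],[19,4],[24,16],[25,20],[32,16],[35,11],[44,20],[49,0]]
[[6,4],[13,16],[14,4],[17,16],[19,4],[24,16],[25,20],[32,16],[35,11],[44,20],[49,0]]
[[6,4],[13,16],[14,4],[17,16],[19,4],[24,16],[25,20],[32,16],[35,11],[44,20],[49,0]]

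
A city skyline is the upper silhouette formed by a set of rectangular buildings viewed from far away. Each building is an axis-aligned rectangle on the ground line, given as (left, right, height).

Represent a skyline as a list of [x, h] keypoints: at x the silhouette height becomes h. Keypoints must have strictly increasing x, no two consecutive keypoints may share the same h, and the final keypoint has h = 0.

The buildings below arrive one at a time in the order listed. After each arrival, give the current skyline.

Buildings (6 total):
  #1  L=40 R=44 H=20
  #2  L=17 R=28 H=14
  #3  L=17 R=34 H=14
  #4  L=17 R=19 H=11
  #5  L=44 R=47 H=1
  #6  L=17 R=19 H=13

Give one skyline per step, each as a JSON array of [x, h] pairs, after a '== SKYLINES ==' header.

== SKYLINES ==
[[40,20],[44,0]]
[[17,14],[28,0],[40,20],[44,0]]
[[17,14],[34,0],[40,20],[44,0]]
[[17,14],[34,0],[40,20],[44,0]]
[[17,14],[34,0],[40,20],[44,1],[47,0]]
[[17,14],[34,0],[40,20],[44,1],[47,0]]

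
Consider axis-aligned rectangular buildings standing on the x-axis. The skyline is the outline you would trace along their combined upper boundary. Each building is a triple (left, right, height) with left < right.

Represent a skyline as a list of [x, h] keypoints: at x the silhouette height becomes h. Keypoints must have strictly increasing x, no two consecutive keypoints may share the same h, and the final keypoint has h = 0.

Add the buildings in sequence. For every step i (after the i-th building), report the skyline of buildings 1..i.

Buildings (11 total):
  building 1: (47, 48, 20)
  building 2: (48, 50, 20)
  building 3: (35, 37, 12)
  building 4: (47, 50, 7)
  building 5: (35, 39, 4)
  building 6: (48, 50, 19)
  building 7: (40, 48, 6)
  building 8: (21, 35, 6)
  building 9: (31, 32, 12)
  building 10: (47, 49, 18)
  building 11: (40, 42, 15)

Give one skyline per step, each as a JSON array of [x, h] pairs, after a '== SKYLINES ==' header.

== SKYLINES ==
[[47,20],[48,0]]
[[47,20],[50,0]]
[[35,12],[37,0],[47,20],[50,0]]
[[35,12],[37,0],[47,20],[50,0]]
[[35,12],[37,4],[39,0],[47,20],[50,0]]
[[35,12],[37,4],[39,0],[47,20],[50,0]]
[[35,12],[37,4],[39,0],[40,6],[47,20],[50,0]]
[[21,6],[35,12],[37,4],[39,0],[40,6],[47,20],[50,0]]
[[21,6],[31,12],[32,6],[35,12],[37,4],[39,0],[40,6],[47,20],[50,0]]
[[21,6],[31,12],[32,6],[35,12],[37,4],[39,0],[40,6],[47,20],[50,0]]
[[21,6],[31,12],[32,6],[35,12],[37,4],[39,0],[40,15],[42,6],[47,20],[50,0]]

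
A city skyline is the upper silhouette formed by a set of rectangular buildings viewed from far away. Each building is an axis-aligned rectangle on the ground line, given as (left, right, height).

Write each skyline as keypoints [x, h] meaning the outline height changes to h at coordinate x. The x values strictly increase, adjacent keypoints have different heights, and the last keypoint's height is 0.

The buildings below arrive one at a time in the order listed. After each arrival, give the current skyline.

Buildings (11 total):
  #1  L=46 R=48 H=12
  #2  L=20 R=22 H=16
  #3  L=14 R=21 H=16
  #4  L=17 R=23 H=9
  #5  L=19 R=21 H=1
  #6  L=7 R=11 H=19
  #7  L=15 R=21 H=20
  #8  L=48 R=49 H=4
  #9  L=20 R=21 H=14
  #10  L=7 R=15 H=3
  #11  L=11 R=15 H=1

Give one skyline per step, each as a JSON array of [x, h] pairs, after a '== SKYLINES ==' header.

== SKYLINES ==
[[46,12],[48,0]]
[[20,16],[22,0],[46,12],[48,0]]
[[14,16],[22,0],[46,12],[48,0]]
[[14,16],[22,9],[23,0],[46,12],[48,0]]
[[14,16],[22,9],[23,0],[46,12],[48,0]]
[[7,19],[11,0],[14,16],[22,9],[23,0],[46,12],[48,0]]
[[7,19],[11,0],[14,16],[15,20],[21,16],[22,9],[23,0],[46,12],[48,0]]
[[7,19],[11,0],[14,16],[15,20],[21,16],[22,9],[23,0],[46,12],[48,4],[49,0]]
[[7,19],[11,0],[14,16],[15,20],[21,16],[22,9],[23,0],[46,12],[48,4],[49,0]]
[[7,19],[11,3],[14,16],[15,20],[21,16],[22,9],[23,0],[46,12],[48,4],[49,0]]
[[7,19],[11,3],[14,16],[15,20],[21,16],[22,9],[23,0],[46,12],[48,4],[49,0]]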